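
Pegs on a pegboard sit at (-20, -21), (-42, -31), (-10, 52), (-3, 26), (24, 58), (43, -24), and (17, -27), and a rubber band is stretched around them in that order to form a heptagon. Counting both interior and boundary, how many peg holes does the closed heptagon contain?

The shoelace formula gives twice the area as |[(-20)·(-31) − (-42)·(-21)] + [(-42)·52 − (-10)·(-31)] + [(-10)·26 − (-3)·52] + [(-3)·58 − 24·26] + [24·(-24) − 43·58] + [43·(-27) − 17·(-24)] + [17·(-21) − (-20)·(-27)]| = 8378, so the area is 4189.
The number of boundary lattice points is Σ gcd(|Δx|,|Δy|) = gcd(22,10) + gcd(32,83) + gcd(7,26) + gcd(27,32) + gcd(19,82) + gcd(26,3) + gcd(37,6) = 2+1+1+1+1+1+1 = 8.
Pick's theorem gives I = A − B/2 + 1 = 4189 − 8/2 + 1 = 4186, so the closed region contains I + B = 4186 + 8 = 4194 lattice points.

4194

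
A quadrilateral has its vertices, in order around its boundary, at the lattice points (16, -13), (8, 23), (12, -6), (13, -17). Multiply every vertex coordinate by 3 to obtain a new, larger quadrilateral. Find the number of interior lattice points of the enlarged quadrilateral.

The shoelace formula gives twice the area as |[16·23 − 8·(-13)] + [8·(-6) − 12·23] + [12·(-17) − 13·(-6)] + [13·(-13) − 16·(-17)]| = 125, so the area is 62.5.
The number of boundary lattice points is Σ gcd(|Δx|,|Δy|) = gcd(8,36) + gcd(4,29) + gcd(1,11) + gcd(3,4) = 4+1+1+1 = 7.
Scaling by 3 multiplies the area by 3² = 9 (so the new area is 562.5) and multiplies the boundary lattice-point count by 3, giving 21.
By Pick's theorem, the interior count of the dilated polygon is 562.5 − 21/2 + 1 = 553.

553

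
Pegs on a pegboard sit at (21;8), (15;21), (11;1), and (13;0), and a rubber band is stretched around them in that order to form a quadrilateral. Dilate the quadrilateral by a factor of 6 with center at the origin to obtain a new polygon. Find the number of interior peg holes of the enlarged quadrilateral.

The shoelace formula gives twice the area as |(21·21 − 15·8) + (15·1 − 11·21) + (11·0 − 13·1) + (13·8 − 21·0)| = 196, so the area is 98.
The number of boundary lattice points is Σ gcd(|Δx|,|Δy|) = gcd(6,13) + gcd(4,20) + gcd(2,1) + gcd(8,8) = 1+4+1+8 = 14.
Scaling by 6 multiplies the area by 6² = 36 (so the new area is 3528) and multiplies the boundary lattice-point count by 6, giving 84.
By Pick's theorem, the interior count of the dilated polygon is 3528 − 84/2 + 1 = 3487.

3487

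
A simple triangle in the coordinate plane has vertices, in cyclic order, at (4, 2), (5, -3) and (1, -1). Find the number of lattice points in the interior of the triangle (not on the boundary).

7

By the shoelace formula, twice the signed area is |(4·(-3) − 5·2) + (5·(-1) − 1·(-3)) + (1·2 − 4·(-1))| = 18, so the area is 9.
Summing gcd(|Δx|,|Δy|) over the edges gives the boundary count: gcd(1,5) + gcd(4,2) + gcd(3,3) = 1+2+3 = 6.
By Pick's theorem A = I + B/2 − 1, so I = 9 − 6/2 + 1 = 7.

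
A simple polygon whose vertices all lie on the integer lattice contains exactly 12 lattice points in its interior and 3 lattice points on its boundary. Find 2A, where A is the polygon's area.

25

Pick's theorem states A = I + B/2 − 1, so A = 12 + 3/2 − 1 = 25/2.
Hence 2A = 25.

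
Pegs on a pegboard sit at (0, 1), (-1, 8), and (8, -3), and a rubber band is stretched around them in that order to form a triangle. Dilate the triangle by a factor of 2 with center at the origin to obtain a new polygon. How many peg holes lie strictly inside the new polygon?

99

The shoelace formula gives twice the area as |[0·8 − (-1)·1] + [(-1)·(-3) − 8·8] + [8·1 − 0·(-3)]| = 52, so the area is 26.
Summing gcd(|Δx|,|Δy|) over the edges gives the boundary count: gcd(1,7) + gcd(9,11) + gcd(8,4) = 1+1+4 = 6.
Scaling by 2 multiplies the area by 2² = 4 (so the new area is 104) and multiplies the boundary lattice-point count by 2, giving 12.
By Pick's theorem, the interior count of the dilated polygon is 104 − 12/2 + 1 = 99.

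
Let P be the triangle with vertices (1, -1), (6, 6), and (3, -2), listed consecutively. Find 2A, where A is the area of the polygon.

By the shoelace formula, twice the signed area is |[1·6 − 6·(-1)] + [6·(-2) − 3·6] + [3·(-1) − 1·(-2)]| = 19, so the area is 19/2.

19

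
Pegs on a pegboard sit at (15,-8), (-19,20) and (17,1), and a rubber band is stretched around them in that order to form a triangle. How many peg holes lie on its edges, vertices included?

4

Along each edge there are gcd(|Δx|,|Δy|)+1 lattice points, so counting each shared vertex once the boundary has gcd(34,28) + gcd(36,19) + gcd(2,9) = 2+1+1 = 4.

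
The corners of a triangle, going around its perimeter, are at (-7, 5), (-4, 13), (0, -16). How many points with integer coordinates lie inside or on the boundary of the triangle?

65

By the shoelace formula, twice the signed area is |[(-7)·13 − (-4)·5] + [(-4)·(-16) − 0·13] + [0·5 − (-7)·(-16)]| = 119, so the area is 119/2.
Along each edge there are gcd(|Δx|,|Δy|)+1 lattice points, so counting each shared vertex once the boundary has gcd(3,8) + gcd(4,29) + gcd(7,21) = 1+1+7 = 9.
Pick's theorem gives I = A − B/2 + 1 = 119/2 − 9/2 + 1 = 56, so the closed region contains I + B = 56 + 9 = 65 lattice points.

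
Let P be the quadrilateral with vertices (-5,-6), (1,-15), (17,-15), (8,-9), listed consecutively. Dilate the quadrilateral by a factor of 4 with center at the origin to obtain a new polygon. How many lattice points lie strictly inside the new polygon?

By the shoelace formula, twice the signed area is |((-5)·(-15) − 1·(-6)) + (1·(-15) − 17·(-15)) + (17·(-9) − 8·(-15)) + (8·(-6) − (-5)·(-9))| = 195, so the area is 195/2.
The number of boundary lattice points is Σ gcd(|Δx|,|Δy|) = gcd(6,9) + gcd(16,0) + gcd(9,6) + gcd(13,3) = 3+16+3+1 = 23.
Scaling by 4 multiplies the area by 4² = 16 (so the new area is 1560) and multiplies the boundary lattice-point count by 4, giving 92.
By Pick's theorem, the interior count of the dilated polygon is 1560 − 92/2 + 1 = 1515.

1515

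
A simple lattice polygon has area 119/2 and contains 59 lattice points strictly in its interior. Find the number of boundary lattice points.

Pick's theorem gives A = I + B/2 − 1, so B = 2(A − I + 1) = 2(119/2 − 59 + 1) = 3.

3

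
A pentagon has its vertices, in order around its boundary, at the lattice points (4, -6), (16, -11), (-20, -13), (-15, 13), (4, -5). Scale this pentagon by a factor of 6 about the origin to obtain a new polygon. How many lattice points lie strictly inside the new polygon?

By the shoelace formula, twice the signed area is |[4·(-11) − 16·(-6)] + [16·(-13) − (-20)·(-11)] + [(-20)·13 − (-15)·(-13)] + [(-15)·(-5) − 4·13] + [4·(-6) − 4·(-5)]| = 812, so the area is 406.
Along each edge there are gcd(|Δx|,|Δy|)+1 lattice points, so counting each shared vertex once the boundary has gcd(12,5) + gcd(36,2) + gcd(5,26) + gcd(19,18) + gcd(0,1) = 1+2+1+1+1 = 6.
Scaling by 6 multiplies the area by 6² = 36 (so the new area is 14616) and multiplies the boundary lattice-point count by 6, giving 36.
By Pick's theorem, the interior count of the dilated polygon is 14616 − 36/2 + 1 = 14599.

14599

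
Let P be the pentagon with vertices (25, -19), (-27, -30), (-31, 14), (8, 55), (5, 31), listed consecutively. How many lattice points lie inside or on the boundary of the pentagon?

2653

By the shoelace formula, twice the signed area is |[25·(-30) − (-27)·(-19)] + [(-27)·14 − (-31)·(-30)] + [(-31)·55 − 8·14] + [8·31 − 5·55] + [5·(-19) − 25·31]| = 5285, so the area is 2642.5.
The number of boundary lattice points is Σ gcd(|Δx|,|Δy|) = gcd(52,11) + gcd(4,44) + gcd(39,41) + gcd(3,24) + gcd(20,50) = 1+4+1+3+10 = 19.
Pick's theorem gives I = A − B/2 + 1 = 2642.5 − 19/2 + 1 = 2634, so the closed region contains I + B = 2634 + 19 = 2653 lattice points.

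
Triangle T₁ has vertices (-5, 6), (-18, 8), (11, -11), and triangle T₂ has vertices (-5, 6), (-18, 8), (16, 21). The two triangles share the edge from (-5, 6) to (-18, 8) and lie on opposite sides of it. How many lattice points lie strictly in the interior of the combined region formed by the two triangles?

The union is the simple quadrilateral with vertices (-5, 6), (11, -11), (-18, 8), (16, 21) in order.
By the shoelace formula, twice the signed area is |[(-5)·(-11) − 11·6] + [11·8 − (-18)·(-11)] + [(-18)·21 − 16·8] + [16·6 − (-5)·21]| = 426, so the area is 213.
The number of boundary lattice points is Σ gcd(|Δx|,|Δy|) = gcd(16,17) + gcd(29,19) + gcd(34,13) + gcd(21,15) = 1+1+1+3 = 6.
By Pick's theorem I = A − B/2 + 1 = 213 − 6/2 + 1 = 211.

211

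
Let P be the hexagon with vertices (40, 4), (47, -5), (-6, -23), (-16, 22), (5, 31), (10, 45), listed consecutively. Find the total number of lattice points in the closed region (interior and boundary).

2232

Using the shoelace formula, 2A = |(40·(-5) − 47·4) + (47·(-23) − (-6)·(-5)) + ((-6)·22 − (-16)·(-23)) + ((-16)·31 − 5·22) + (5·45 − 10·31) + (10·4 − 40·45)| = 4450, so the area is 2225.
Summing gcd(|Δx|,|Δy|) over the edges gives the boundary count: gcd(7,9) + gcd(53,18) + gcd(10,45) + gcd(21,9) + gcd(5,14) + gcd(30,41) = 1+1+5+3+1+1 = 12.
Pick's theorem gives I = A − B/2 + 1 = 2225 − 12/2 + 1 = 2220, so the closed region contains I + B = 2220 + 12 = 2232 lattice points.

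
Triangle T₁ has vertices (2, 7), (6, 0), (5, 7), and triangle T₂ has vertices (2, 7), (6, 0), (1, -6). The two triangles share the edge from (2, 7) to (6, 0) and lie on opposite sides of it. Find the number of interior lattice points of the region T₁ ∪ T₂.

38

The union is the simple quadrilateral with vertices (2, 7), (5, 7), (6, 0), (1, -6) in order.
By the shoelace formula, twice the signed area is |[2·7 − 5·7] + [5·0 − 6·7] + [6·(-6) − 1·0] + [1·7 − 2·(-6)]| = 80, so the area is 40.
The number of boundary lattice points is Σ gcd(|Δx|,|Δy|) = gcd(3,0) + gcd(1,7) + gcd(5,6) + gcd(1,13) = 3+1+1+1 = 6.
By Pick's theorem I = A − B/2 + 1 = 40 − 6/2 + 1 = 38.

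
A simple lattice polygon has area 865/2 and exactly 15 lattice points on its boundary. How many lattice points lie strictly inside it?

426

From Pick's theorem, I = A − B/2 + 1 = 865/2 − 15/2 + 1 = 426.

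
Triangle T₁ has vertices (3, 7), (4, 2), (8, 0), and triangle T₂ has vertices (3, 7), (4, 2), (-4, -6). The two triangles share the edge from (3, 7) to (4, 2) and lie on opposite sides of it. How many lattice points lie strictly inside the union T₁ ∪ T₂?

28

The union is the simple quadrilateral with vertices (3, 7), (8, 0), (4, 2), (-4, -6) in order.
The shoelace formula gives twice the area as |(3·0 − 8·7) + (8·2 − 4·0) + (4·(-6) − (-4)·2) + ((-4)·7 − 3·(-6))| = 66, so the area is 33.
The number of boundary lattice points is Σ gcd(|Δx|,|Δy|) = gcd(5,7) + gcd(4,2) + gcd(8,8) + gcd(7,13) = 1+2+8+1 = 12.
By Pick's theorem I = A − B/2 + 1 = 33 − 12/2 + 1 = 28.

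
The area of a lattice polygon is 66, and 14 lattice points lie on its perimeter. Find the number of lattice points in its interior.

From Pick's theorem, I = A − B/2 + 1 = 66 − 14/2 + 1 = 60.

60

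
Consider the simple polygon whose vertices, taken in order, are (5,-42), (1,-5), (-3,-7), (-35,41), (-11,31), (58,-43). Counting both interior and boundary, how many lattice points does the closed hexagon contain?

2289

Using the shoelace formula, 2A = |(5·(-5) − 1·(-42)) + (1·(-7) − (-3)·(-5)) + ((-3)·41 − (-35)·(-7)) + ((-35)·31 − (-11)·41) + ((-11)·(-43) − 58·31) + (58·(-42) − 5·(-43))| = 4553, so the area is 4553/2.
Along each edge there are gcd(|Δx|,|Δy|)+1 lattice points, so counting each shared vertex once the boundary has gcd(4,37) + gcd(4,2) + gcd(32,48) + gcd(24,10) + gcd(69,74) + gcd(53,1) = 1+2+16+2+1+1 = 23.
Pick's theorem gives I = A − B/2 + 1 = 4553/2 − 23/2 + 1 = 2266, so the closed region contains I + B = 2266 + 23 = 2289 lattice points.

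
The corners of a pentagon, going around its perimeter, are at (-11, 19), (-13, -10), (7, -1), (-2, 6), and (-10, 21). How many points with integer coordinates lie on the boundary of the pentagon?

Along each edge there are gcd(|Δx|,|Δy|)+1 lattice points, so counting each shared vertex once the boundary has gcd(2,29) + gcd(20,9) + gcd(9,7) + gcd(8,15) + gcd(1,2) = 1+1+1+1+1 = 5.

5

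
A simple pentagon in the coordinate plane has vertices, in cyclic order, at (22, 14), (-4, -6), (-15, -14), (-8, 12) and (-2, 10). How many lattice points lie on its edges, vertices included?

Summing gcd(|Δx|,|Δy|) over the edges gives the boundary count: gcd(26,20) + gcd(11,8) + gcd(7,26) + gcd(6,2) + gcd(24,4) = 2+1+1+2+4 = 10.

10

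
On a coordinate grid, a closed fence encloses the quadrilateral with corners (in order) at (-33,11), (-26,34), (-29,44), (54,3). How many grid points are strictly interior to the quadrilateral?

1381

By the shoelace formula, twice the signed area is |[(-33)·34 − (-26)·11] + [(-26)·44 − (-29)·34] + [(-29)·3 − 54·44] + [54·11 − (-33)·3]| = 2764, so the area is 1382.
The number of boundary lattice points is Σ gcd(|Δx|,|Δy|) = gcd(7,23) + gcd(3,10) + gcd(83,41) + gcd(87,8) = 1+1+1+1 = 4.
Pick's theorem gives I = A − B/2 + 1 = 1382 − 4/2 + 1 = 1381.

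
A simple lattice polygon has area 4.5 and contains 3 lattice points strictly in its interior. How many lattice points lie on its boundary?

Pick's theorem gives A = I + B/2 − 1, so B = 2(A − I + 1) = 2(4.5 − 3 + 1) = 5.

5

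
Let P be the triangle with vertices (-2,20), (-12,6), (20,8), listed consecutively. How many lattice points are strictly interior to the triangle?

Using the shoelace formula, 2A = |[(-2)·6 − (-12)·20] + [(-12)·8 − 20·6] + [20·20 − (-2)·8]| = 428, so the area is 214.
Along each edge there are gcd(|Δx|,|Δy|)+1 lattice points, so counting each shared vertex once the boundary has gcd(10,14) + gcd(32,2) + gcd(22,12) = 2+2+2 = 6.
Pick's theorem gives I = A − B/2 + 1 = 214 − 6/2 + 1 = 212.

212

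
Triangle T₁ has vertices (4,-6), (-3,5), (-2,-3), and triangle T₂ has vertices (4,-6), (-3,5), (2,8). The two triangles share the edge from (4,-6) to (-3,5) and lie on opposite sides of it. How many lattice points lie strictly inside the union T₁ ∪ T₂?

58

The union is the simple quadrilateral with vertices (4,-6), (-2,-3), (-3,5), (2,8) in order.
Using the shoelace formula, 2A = |[4·(-3) − (-2)·(-6)] + [(-2)·5 − (-3)·(-3)] + [(-3)·8 − 2·5] + [2·(-6) − 4·8]| = 121, so the area is 121/2.
The number of boundary lattice points is Σ gcd(|Δx|,|Δy|) = gcd(6,3) + gcd(1,8) + gcd(5,3) + gcd(2,14) = 3+1+1+2 = 7.
By Pick's theorem I = A − B/2 + 1 = 121/2 − 7/2 + 1 = 58.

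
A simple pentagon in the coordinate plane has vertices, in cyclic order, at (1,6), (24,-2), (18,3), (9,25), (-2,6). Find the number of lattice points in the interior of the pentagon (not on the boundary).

233

The shoelace formula gives twice the area as |(1·(-2) − 24·6) + (24·3 − 18·(-2)) + (18·25 − 9·3) + (9·6 − (-2)·25) + ((-2)·6 − 1·6)| = 471, so the area is 235.5.
The number of boundary lattice points is Σ gcd(|Δx|,|Δy|) = gcd(23,8) + gcd(6,5) + gcd(9,22) + gcd(11,19) + gcd(3,0) = 1+1+1+1+3 = 7.
Pick's theorem gives I = A − B/2 + 1 = 235.5 − 7/2 + 1 = 233.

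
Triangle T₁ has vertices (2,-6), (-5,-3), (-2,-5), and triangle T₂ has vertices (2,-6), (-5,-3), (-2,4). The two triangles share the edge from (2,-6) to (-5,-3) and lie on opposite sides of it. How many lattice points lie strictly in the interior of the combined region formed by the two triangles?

The union is the simple quadrilateral with vertices (2,-6), (-2,-5), (-5,-3), (-2,4) in order.
Using the shoelace formula, 2A = |(2·(-5) − (-2)·(-6)) + ((-2)·(-3) − (-5)·(-5)) + ((-5)·4 − (-2)·(-3)) + ((-2)·(-6) − 2·4)| = 63, so the area is 63/2.
Summing gcd(|Δx|,|Δy|) over the edges gives the boundary count: gcd(4,1) + gcd(3,2) + gcd(3,7) + gcd(4,10) = 1+1+1+2 = 5.
By Pick's theorem I = A − B/2 + 1 = 63/2 − 5/2 + 1 = 30.

30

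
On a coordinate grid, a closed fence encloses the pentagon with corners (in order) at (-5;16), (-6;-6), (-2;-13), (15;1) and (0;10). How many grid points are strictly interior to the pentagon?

290

By the shoelace formula, twice the signed area is |((-5)·(-6) − (-6)·16) + ((-6)·(-13) − (-2)·(-6)) + ((-2)·1 − 15·(-13)) + (15·10 − 0·1) + (0·16 − (-5)·10)| = 585, so the area is 585/2.
The number of boundary lattice points is Σ gcd(|Δx|,|Δy|) = gcd(1,22) + gcd(4,7) + gcd(17,14) + gcd(15,9) + gcd(5,6) = 1+1+1+3+1 = 7.
Pick's theorem gives I = A − B/2 + 1 = 585/2 − 7/2 + 1 = 290.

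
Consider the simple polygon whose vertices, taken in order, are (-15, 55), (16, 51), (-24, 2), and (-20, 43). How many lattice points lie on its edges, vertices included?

Along each edge there are gcd(|Δx|,|Δy|)+1 lattice points, so counting each shared vertex once the boundary has gcd(31,4) + gcd(40,49) + gcd(4,41) + gcd(5,12) = 1+1+1+1 = 4.

4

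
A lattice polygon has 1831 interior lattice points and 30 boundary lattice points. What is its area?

1845

By Pick's theorem, A = I + B/2 − 1 = 1831 + 30/2 − 1 = 1845.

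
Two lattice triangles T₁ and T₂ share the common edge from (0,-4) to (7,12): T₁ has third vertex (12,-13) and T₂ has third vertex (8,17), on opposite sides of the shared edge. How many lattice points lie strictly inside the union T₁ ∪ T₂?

The union is the simple quadrilateral with vertices (0,-4), (12,-13), (7,12), (8,17) in order.
By the shoelace formula, twice the signed area is |(0·(-13) − 12·(-4)) + (12·12 − 7·(-13)) + (7·17 − 8·12) + (8·(-4) − 0·17)| = 274, so the area is 137.
Summing gcd(|Δx|,|Δy|) over the edges gives the boundary count: gcd(12,9) + gcd(5,25) + gcd(1,5) + gcd(8,21) = 3+5+1+1 = 10.
By Pick's theorem I = A − B/2 + 1 = 137 − 10/2 + 1 = 133.

133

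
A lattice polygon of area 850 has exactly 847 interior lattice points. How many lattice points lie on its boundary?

8

Pick's theorem gives A = I + B/2 − 1, so B = 2(A − I + 1) = 2(850 − 847 + 1) = 8.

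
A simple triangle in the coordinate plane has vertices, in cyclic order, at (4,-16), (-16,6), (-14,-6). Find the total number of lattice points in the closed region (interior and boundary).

By the shoelace formula, twice the signed area is |(4·6 − (-16)·(-16)) + ((-16)·(-6) − (-14)·6) + ((-14)·(-16) − 4·(-6))| = 196, so the area is 98.
Along each edge there are gcd(|Δx|,|Δy|)+1 lattice points, so counting each shared vertex once the boundary has gcd(20,22) + gcd(2,12) + gcd(18,10) = 2+2+2 = 6.
Pick's theorem gives I = A − B/2 + 1 = 98 − 6/2 + 1 = 96, so the closed region contains I + B = 96 + 6 = 102 lattice points.

102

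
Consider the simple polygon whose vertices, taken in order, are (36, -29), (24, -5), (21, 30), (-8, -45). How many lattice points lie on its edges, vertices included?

18

Summing gcd(|Δx|,|Δy|) over the edges gives the boundary count: gcd(12,24) + gcd(3,35) + gcd(29,75) + gcd(44,16) = 12+1+1+4 = 18.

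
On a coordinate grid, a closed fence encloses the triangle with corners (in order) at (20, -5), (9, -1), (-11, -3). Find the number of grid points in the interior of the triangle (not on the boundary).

50

Using the shoelace formula, 2A = |(20·(-1) − 9·(-5)) + (9·(-3) − (-11)·(-1)) + ((-11)·(-5) − 20·(-3))| = 102, so the area is 51.
Summing gcd(|Δx|,|Δy|) over the edges gives the boundary count: gcd(11,4) + gcd(20,2) + gcd(31,2) = 1+2+1 = 4.
By Pick's theorem A = I + B/2 − 1, so I = 51 − 4/2 + 1 = 50.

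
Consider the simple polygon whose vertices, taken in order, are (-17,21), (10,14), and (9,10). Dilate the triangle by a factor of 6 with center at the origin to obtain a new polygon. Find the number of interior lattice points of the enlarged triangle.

The shoelace formula gives twice the area as |[(-17)·14 − 10·21] + [10·10 − 9·14] + [9·21 − (-17)·10]| = 115, so the area is 57.5.
Summing gcd(|Δx|,|Δy|) over the edges gives the boundary count: gcd(27,7) + gcd(1,4) + gcd(26,11) = 1+1+1 = 3.
Scaling by 6 multiplies the area by 6² = 36 (so the new area is 2070) and multiplies the boundary lattice-point count by 6, giving 18.
By Pick's theorem, the interior count of the dilated polygon is 2070 − 18/2 + 1 = 2062.

2062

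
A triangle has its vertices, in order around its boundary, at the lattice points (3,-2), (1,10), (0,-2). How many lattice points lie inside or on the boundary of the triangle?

By the shoelace formula, twice the signed area is |[3·10 − 1·(-2)] + [1·(-2) − 0·10] + [0·(-2) − 3·(-2)]| = 36, so the area is 18.
Summing gcd(|Δx|,|Δy|) over the edges gives the boundary count: gcd(2,12) + gcd(1,12) + gcd(3,0) = 2+1+3 = 6.
Pick's theorem gives I = A − B/2 + 1 = 18 − 6/2 + 1 = 16, so the closed region contains I + B = 16 + 6 = 22 lattice points.

22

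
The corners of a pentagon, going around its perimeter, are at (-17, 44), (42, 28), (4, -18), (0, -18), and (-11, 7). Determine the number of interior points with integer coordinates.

Using the shoelace formula, 2A = |[(-17)·28 − 42·44] + [42·(-18) − 4·28] + [4·(-18) − 0·(-18)] + [0·7 − (-11)·(-18)] + [(-11)·44 − (-17)·7]| = 3827, so the area is 1913.5.
The number of boundary lattice points is Σ gcd(|Δx|,|Δy|) = gcd(59,16) + gcd(38,46) + gcd(4,0) + gcd(11,25) + gcd(6,37) = 1+2+4+1+1 = 9.
By Pick's theorem A = I + B/2 − 1, so I = 1913.5 − 9/2 + 1 = 1910.

1910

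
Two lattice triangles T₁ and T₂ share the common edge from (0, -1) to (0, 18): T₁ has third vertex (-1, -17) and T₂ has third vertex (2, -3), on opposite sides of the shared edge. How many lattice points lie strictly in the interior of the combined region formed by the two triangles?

27

The union is the simple quadrilateral with vertices (0, -1), (-1, -17), (0, 18), (2, -3) in order.
Using the shoelace formula, 2A = |[0·(-17) − (-1)·(-1)] + [(-1)·18 − 0·(-17)] + [0·(-3) − 2·18] + [2·(-1) − 0·(-3)]| = 57, so the area is 28.5.
Along each edge there are gcd(|Δx|,|Δy|)+1 lattice points, so counting each shared vertex once the boundary has gcd(1,16) + gcd(1,35) + gcd(2,21) + gcd(2,2) = 1+1+1+2 = 5.
By Pick's theorem I = A − B/2 + 1 = 28.5 − 5/2 + 1 = 27.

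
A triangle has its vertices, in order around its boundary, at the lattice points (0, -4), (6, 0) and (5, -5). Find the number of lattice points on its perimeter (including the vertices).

4

Summing gcd(|Δx|,|Δy|) over the edges gives the boundary count: gcd(6,4) + gcd(1,5) + gcd(5,1) = 2+1+1 = 4.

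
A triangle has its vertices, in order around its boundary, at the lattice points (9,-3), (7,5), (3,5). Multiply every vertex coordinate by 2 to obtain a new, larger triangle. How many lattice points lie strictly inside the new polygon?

By the shoelace formula, twice the signed area is |(9·5 − 7·(-3)) + (7·5 − 3·5) + (3·(-3) − 9·5)| = 32, so the area is 16.
Along each edge there are gcd(|Δx|,|Δy|)+1 lattice points, so counting each shared vertex once the boundary has gcd(2,8) + gcd(4,0) + gcd(6,8) = 2+4+2 = 8.
Scaling by 2 multiplies the area by 2² = 4 (so the new area is 64) and multiplies the boundary lattice-point count by 2, giving 16.
By Pick's theorem, the interior count of the dilated polygon is 64 − 16/2 + 1 = 57.

57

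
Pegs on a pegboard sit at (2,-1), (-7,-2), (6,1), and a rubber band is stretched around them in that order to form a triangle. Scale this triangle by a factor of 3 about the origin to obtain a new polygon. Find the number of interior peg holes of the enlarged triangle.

58

The shoelace formula gives twice the area as |(2·(-2) − (-7)·(-1)) + ((-7)·1 − 6·(-2)) + (6·(-1) − 2·1)| = 14, so the area is 7.
Along each edge there are gcd(|Δx|,|Δy|)+1 lattice points, so counting each shared vertex once the boundary has gcd(9,1) + gcd(13,3) + gcd(4,2) = 1+1+2 = 4.
Scaling by 3 multiplies the area by 3² = 9 (so the new area is 63) and multiplies the boundary lattice-point count by 3, giving 12.
By Pick's theorem, the interior count of the dilated polygon is 63 − 12/2 + 1 = 58.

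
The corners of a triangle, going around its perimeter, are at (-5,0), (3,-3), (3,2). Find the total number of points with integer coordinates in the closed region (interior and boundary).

25

Using the shoelace formula, 2A = |[(-5)·(-3) − 3·0] + [3·2 − 3·(-3)] + [3·0 − (-5)·2]| = 40, so the area is 20.
Summing gcd(|Δx|,|Δy|) over the edges gives the boundary count: gcd(8,3) + gcd(0,5) + gcd(8,2) = 1+5+2 = 8.
Pick's theorem gives I = A − B/2 + 1 = 20 − 8/2 + 1 = 17, so the closed region contains I + B = 17 + 8 = 25 lattice points.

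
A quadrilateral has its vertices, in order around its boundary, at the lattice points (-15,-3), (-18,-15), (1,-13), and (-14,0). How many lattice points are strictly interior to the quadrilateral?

138

By the shoelace formula, twice the signed area is |[(-15)·(-15) − (-18)·(-3)] + [(-18)·(-13) − 1·(-15)] + [1·0 − (-14)·(-13)] + [(-14)·(-3) − (-15)·0]| = 280, so the area is 140.
Summing gcd(|Δx|,|Δy|) over the edges gives the boundary count: gcd(3,12) + gcd(19,2) + gcd(15,13) + gcd(1,3) = 3+1+1+1 = 6.
By Pick's theorem A = I + B/2 − 1, so I = 140 − 6/2 + 1 = 138.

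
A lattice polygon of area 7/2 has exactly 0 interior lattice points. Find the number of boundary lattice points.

9

Pick's theorem gives A = I + B/2 − 1, so B = 2(A − I + 1) = 2(7/2 − 0 + 1) = 9.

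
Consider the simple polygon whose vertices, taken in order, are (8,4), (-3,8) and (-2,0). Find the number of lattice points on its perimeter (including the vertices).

4

Summing gcd(|Δx|,|Δy|) over the edges gives the boundary count: gcd(11,4) + gcd(1,8) + gcd(10,4) = 1+1+2 = 4.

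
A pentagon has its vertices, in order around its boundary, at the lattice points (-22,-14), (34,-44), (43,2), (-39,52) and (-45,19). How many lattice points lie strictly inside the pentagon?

4179

By the shoelace formula, twice the signed area is |[(-22)·(-44) − 34·(-14)] + [34·2 − 43·(-44)] + [43·52 − (-39)·2] + [(-39)·19 − (-45)·52] + [(-45)·(-14) − (-22)·19]| = 8365, so the area is 4182.5.
The number of boundary lattice points is Σ gcd(|Δx|,|Δy|) = gcd(56,30) + gcd(9,46) + gcd(82,50) + gcd(6,33) + gcd(23,33) = 2+1+2+3+1 = 9.
By Pick's theorem A = I + B/2 − 1, so I = 4182.5 − 9/2 + 1 = 4179.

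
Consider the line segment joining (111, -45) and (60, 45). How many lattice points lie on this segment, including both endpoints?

4

The number of lattice points on a segment between lattice points is gcd(|Δx|,|Δy|) + 1 = gcd(51,90) + 1 = 3 + 1 = 4.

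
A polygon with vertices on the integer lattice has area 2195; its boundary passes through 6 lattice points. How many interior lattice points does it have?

2193

Pick's theorem A = I + B/2 − 1 rearranges to I = A − B/2 + 1 = 2195 − 6/2 + 1 = 2193.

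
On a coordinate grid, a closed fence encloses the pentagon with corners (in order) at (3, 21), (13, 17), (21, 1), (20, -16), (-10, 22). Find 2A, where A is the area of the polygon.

918

The shoelace formula gives twice the area as |[3·17 − 13·21] + [13·1 − 21·17] + [21·(-16) − 20·1] + [20·22 − (-10)·(-16)] + [(-10)·21 − 3·22]| = 918, so the area is 459.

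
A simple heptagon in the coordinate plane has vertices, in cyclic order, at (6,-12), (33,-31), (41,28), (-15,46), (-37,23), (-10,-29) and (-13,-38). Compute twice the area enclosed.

7758

The shoelace formula gives twice the area as |(6·(-31) − 33·(-12)) + (33·28 − 41·(-31)) + (41·46 − (-15)·28) + ((-15)·23 − (-37)·46) + ((-37)·(-29) − (-10)·23) + ((-10)·(-38) − (-13)·(-29)) + ((-13)·(-12) − 6·(-38))| = 7758, so the area is 3879.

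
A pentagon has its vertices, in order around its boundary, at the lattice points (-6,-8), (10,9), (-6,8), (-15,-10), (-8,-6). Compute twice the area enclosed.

378

By the shoelace formula, twice the signed area is |((-6)·9 − 10·(-8)) + (10·8 − (-6)·9) + ((-6)·(-10) − (-15)·8) + ((-15)·(-6) − (-8)·(-10)) + ((-8)·(-8) − (-6)·(-6))| = 378, so the area is 189.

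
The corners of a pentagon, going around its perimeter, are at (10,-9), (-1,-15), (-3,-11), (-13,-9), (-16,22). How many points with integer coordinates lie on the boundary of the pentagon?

7

Along each edge there are gcd(|Δx|,|Δy|)+1 lattice points, so counting each shared vertex once the boundary has gcd(11,6) + gcd(2,4) + gcd(10,2) + gcd(3,31) + gcd(26,31) = 1+2+2+1+1 = 7.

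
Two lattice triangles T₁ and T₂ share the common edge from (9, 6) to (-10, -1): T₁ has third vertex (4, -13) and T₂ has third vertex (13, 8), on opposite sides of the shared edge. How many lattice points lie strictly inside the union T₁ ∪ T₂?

166

The union is the simple quadrilateral with vertices (9, 6), (4, -13), (-10, -1), (13, 8) in order.
Using the shoelace formula, 2A = |(9·(-13) − 4·6) + (4·(-1) − (-10)·(-13)) + ((-10)·8 − 13·(-1)) + (13·6 − 9·8)| = 336, so the area is 168.
Along each edge there are gcd(|Δx|,|Δy|)+1 lattice points, so counting each shared vertex once the boundary has gcd(5,19) + gcd(14,12) + gcd(23,9) + gcd(4,2) = 1+2+1+2 = 6.
By Pick's theorem I = A − B/2 + 1 = 168 − 6/2 + 1 = 166.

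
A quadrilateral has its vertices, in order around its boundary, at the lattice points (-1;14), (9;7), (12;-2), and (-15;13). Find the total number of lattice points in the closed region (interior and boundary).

158

The shoelace formula gives twice the area as |[(-1)·7 − 9·14] + [9·(-2) − 12·7] + [12·13 − (-15)·(-2)] + [(-15)·14 − (-1)·13]| = 306, so the area is 153.
Summing gcd(|Δx|,|Δy|) over the edges gives the boundary count: gcd(10,7) + gcd(3,9) + gcd(27,15) + gcd(14,1) = 1+3+3+1 = 8.
Pick's theorem gives I = A − B/2 + 1 = 153 − 8/2 + 1 = 150, so the closed region contains I + B = 150 + 8 = 158 lattice points.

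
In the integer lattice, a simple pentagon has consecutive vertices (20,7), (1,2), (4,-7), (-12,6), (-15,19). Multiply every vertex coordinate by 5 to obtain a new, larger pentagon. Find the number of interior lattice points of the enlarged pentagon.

8296

By the shoelace formula, twice the signed area is |[20·2 − 1·7] + [1·(-7) − 4·2] + [4·6 − (-12)·(-7)] + [(-12)·19 − (-15)·6] + [(-15)·7 − 20·19]| = 665, so the area is 665/2.
The number of boundary lattice points is Σ gcd(|Δx|,|Δy|) = gcd(19,5) + gcd(3,9) + gcd(16,13) + gcd(3,13) + gcd(35,12) = 1+3+1+1+1 = 7.
Scaling by 5 multiplies the area by 5² = 25 (so the new area is 8312.5) and multiplies the boundary lattice-point count by 5, giving 35.
By Pick's theorem, the interior count of the dilated polygon is 8312.5 − 35/2 + 1 = 8296.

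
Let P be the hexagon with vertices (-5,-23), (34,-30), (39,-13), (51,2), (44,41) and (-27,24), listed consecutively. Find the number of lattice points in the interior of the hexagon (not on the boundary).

3651

Using the shoelace formula, 2A = |((-5)·(-30) − 34·(-23)) + (34·(-13) − 39·(-30)) + (39·2 − 51·(-13)) + (51·41 − 44·2) + (44·24 − (-27)·41) + ((-27)·(-23) − (-5)·24)| = 7308, so the area is 3654.
Along each edge there are gcd(|Δx|,|Δy|)+1 lattice points, so counting each shared vertex once the boundary has gcd(39,7) + gcd(5,17) + gcd(12,15) + gcd(7,39) + gcd(71,17) + gcd(22,47) = 1+1+3+1+1+1 = 8.
By Pick's theorem A = I + B/2 − 1, so I = 3654 − 8/2 + 1 = 3651.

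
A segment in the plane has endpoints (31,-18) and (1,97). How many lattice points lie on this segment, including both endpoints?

6

The number of lattice points on a segment between lattice points is gcd(|Δx|,|Δy|) + 1 = gcd(30,115) + 1 = 5 + 1 = 6.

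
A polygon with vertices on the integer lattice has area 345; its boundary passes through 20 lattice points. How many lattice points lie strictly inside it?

Pick's theorem A = I + B/2 − 1 rearranges to I = A − B/2 + 1 = 345 − 20/2 + 1 = 336.

336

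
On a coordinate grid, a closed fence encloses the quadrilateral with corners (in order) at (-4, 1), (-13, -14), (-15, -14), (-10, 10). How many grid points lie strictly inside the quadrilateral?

By the shoelace formula, twice the signed area is |[(-4)·(-14) − (-13)·1] + [(-13)·(-14) − (-15)·(-14)] + [(-15)·10 − (-10)·(-14)] + [(-10)·1 − (-4)·10]| = 219, so the area is 219/2.
Summing gcd(|Δx|,|Δy|) over the edges gives the boundary count: gcd(9,15) + gcd(2,0) + gcd(5,24) + gcd(6,9) = 3+2+1+3 = 9.
By Pick's theorem A = I + B/2 − 1, so I = 219/2 − 9/2 + 1 = 106.

106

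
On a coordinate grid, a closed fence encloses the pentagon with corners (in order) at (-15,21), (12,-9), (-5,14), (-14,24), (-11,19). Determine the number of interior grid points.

64

Using the shoelace formula, 2A = |((-15)·(-9) − 12·21) + (12·14 − (-5)·(-9)) + ((-5)·24 − (-14)·14) + ((-14)·19 − (-11)·24) + ((-11)·21 − (-15)·19)| = 134, so the area is 67.
Along each edge there are gcd(|Δx|,|Δy|)+1 lattice points, so counting each shared vertex once the boundary has gcd(27,30) + gcd(17,23) + gcd(9,10) + gcd(3,5) + gcd(4,2) = 3+1+1+1+2 = 8.
Pick's theorem gives I = A − B/2 + 1 = 67 − 8/2 + 1 = 64.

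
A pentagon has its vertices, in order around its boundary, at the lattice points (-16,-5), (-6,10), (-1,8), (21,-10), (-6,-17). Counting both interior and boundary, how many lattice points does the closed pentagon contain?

Using the shoelace formula, 2A = |[(-16)·10 − (-6)·(-5)] + [(-6)·8 − (-1)·10] + [(-1)·(-10) − 21·8] + [21·(-17) − (-6)·(-10)] + [(-6)·(-5) − (-16)·(-17)]| = 1045, so the area is 522.5.
Summing gcd(|Δx|,|Δy|) over the edges gives the boundary count: gcd(10,15) + gcd(5,2) + gcd(22,18) + gcd(27,7) + gcd(10,12) = 5+1+2+1+2 = 11.
Pick's theorem gives I = A − B/2 + 1 = 522.5 − 11/2 + 1 = 518, so the closed region contains I + B = 518 + 11 = 529 lattice points.

529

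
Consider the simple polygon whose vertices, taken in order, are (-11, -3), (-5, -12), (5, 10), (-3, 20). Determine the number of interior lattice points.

240

By the shoelace formula, twice the signed area is |((-11)·(-12) − (-5)·(-3)) + ((-5)·10 − 5·(-12)) + (5·20 − (-3)·10) + ((-3)·(-3) − (-11)·20)| = 486, so the area is 243.
Along each edge there are gcd(|Δx|,|Δy|)+1 lattice points, so counting each shared vertex once the boundary has gcd(6,9) + gcd(10,22) + gcd(8,10) + gcd(8,23) = 3+2+2+1 = 8.
Pick's theorem gives I = A − B/2 + 1 = 243 − 8/2 + 1 = 240.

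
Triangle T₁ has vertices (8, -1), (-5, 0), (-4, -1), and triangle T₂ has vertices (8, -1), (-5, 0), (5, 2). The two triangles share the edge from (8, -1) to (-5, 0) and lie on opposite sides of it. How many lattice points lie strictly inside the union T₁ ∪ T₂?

16

The union is the simple quadrilateral with vertices (8, -1), (-4, -1), (-5, 0), (5, 2) in order.
By the shoelace formula, twice the signed area is |(8·(-1) − (-4)·(-1)) + ((-4)·0 − (-5)·(-1)) + ((-5)·2 − 5·0) + (5·(-1) − 8·2)| = 48, so the area is 24.
Along each edge there are gcd(|Δx|,|Δy|)+1 lattice points, so counting each shared vertex once the boundary has gcd(12,0) + gcd(1,1) + gcd(10,2) + gcd(3,3) = 12+1+2+3 = 18.
By Pick's theorem I = A − B/2 + 1 = 24 − 18/2 + 1 = 16.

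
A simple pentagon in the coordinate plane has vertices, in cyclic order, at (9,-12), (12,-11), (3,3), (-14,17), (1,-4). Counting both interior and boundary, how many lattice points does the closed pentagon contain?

By the shoelace formula, twice the signed area is |(9·(-11) − 12·(-12)) + (12·3 − 3·(-11)) + (3·17 − (-14)·3) + ((-14)·(-4) − 1·17) + (1·(-12) − 9·(-4))| = 270, so the area is 135.
Along each edge there are gcd(|Δx|,|Δy|)+1 lattice points, so counting each shared vertex once the boundary has gcd(3,1) + gcd(9,14) + gcd(17,14) + gcd(15,21) + gcd(8,8) = 1+1+1+3+8 = 14.
Pick's theorem gives I = A − B/2 + 1 = 135 − 14/2 + 1 = 129, so the closed region contains I + B = 129 + 14 = 143 lattice points.

143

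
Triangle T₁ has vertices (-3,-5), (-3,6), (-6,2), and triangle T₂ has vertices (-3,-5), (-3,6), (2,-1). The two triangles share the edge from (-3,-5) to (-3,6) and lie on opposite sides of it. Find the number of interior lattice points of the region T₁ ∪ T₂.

43

The union is the simple quadrilateral with vertices (-3,-5), (-6,2), (-3,6), (2,-1) in order.
By the shoelace formula, twice the signed area is |[(-3)·2 − (-6)·(-5)] + [(-6)·6 − (-3)·2] + [(-3)·(-1) − 2·6] + [2·(-5) − (-3)·(-1)]| = 88, so the area is 44.
Summing gcd(|Δx|,|Δy|) over the edges gives the boundary count: gcd(3,7) + gcd(3,4) + gcd(5,7) + gcd(5,4) = 1+1+1+1 = 4.
By Pick's theorem I = A − B/2 + 1 = 44 − 4/2 + 1 = 43.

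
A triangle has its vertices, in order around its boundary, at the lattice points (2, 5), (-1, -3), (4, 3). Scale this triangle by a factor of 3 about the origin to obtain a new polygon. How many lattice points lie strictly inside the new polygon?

94

The shoelace formula gives twice the area as |[2·(-3) − (-1)·5] + [(-1)·3 − 4·(-3)] + [4·5 − 2·3]| = 22, so the area is 11.
The number of boundary lattice points is Σ gcd(|Δx|,|Δy|) = gcd(3,8) + gcd(5,6) + gcd(2,2) = 1+1+2 = 4.
Scaling by 3 multiplies the area by 3² = 9 (so the new area is 99) and multiplies the boundary lattice-point count by 3, giving 12.
By Pick's theorem, the interior count of the dilated polygon is 99 − 12/2 + 1 = 94.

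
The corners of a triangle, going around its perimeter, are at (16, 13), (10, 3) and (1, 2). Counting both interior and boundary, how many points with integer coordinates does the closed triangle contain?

Using the shoelace formula, 2A = |(16·3 − 10·13) + (10·2 − 1·3) + (1·13 − 16·2)| = 84, so the area is 42.
Summing gcd(|Δx|,|Δy|) over the edges gives the boundary count: gcd(6,10) + gcd(9,1) + gcd(15,11) = 2+1+1 = 4.
Pick's theorem gives I = A − B/2 + 1 = 42 − 4/2 + 1 = 41, so the closed region contains I + B = 41 + 4 = 45 lattice points.

45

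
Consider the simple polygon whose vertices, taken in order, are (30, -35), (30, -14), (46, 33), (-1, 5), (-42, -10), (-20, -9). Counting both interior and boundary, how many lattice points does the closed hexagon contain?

1962

The shoelace formula gives twice the area as |[30·(-14) − 30·(-35)] + [30·33 − 46·(-14)] + [46·5 − (-1)·33] + [(-1)·(-10) − (-42)·5] + [(-42)·(-9) − (-20)·(-10)] + [(-20)·(-35) − 30·(-9)]| = 3895, so the area is 3895/2.
The number of boundary lattice points is Σ gcd(|Δx|,|Δy|) = gcd(0,21) + gcd(16,47) + gcd(47,28) + gcd(41,15) + gcd(22,1) + gcd(50,26) = 21+1+1+1+1+2 = 27.
Pick's theorem gives I = A − B/2 + 1 = 3895/2 − 27/2 + 1 = 1935, so the closed region contains I + B = 1935 + 27 = 1962 lattice points.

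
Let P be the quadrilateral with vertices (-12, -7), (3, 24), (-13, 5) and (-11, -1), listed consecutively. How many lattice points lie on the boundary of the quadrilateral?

Summing gcd(|Δx|,|Δy|) over the edges gives the boundary count: gcd(15,31) + gcd(16,19) + gcd(2,6) + gcd(1,6) = 1+1+2+1 = 5.

5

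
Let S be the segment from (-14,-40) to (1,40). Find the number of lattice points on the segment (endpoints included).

The number of lattice points on a segment between lattice points is gcd(|Δx|,|Δy|) + 1 = gcd(15,80) + 1 = 5 + 1 = 6.

6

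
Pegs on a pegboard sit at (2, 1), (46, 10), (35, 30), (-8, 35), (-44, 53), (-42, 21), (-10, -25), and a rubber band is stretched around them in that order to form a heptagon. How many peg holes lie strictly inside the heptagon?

Using the shoelace formula, 2A = |(2·10 − 46·1) + (46·30 − 35·10) + (35·35 − (-8)·30) + ((-8)·53 − (-44)·35) + ((-44)·21 − (-42)·53) + ((-42)·(-25) − (-10)·21) + ((-10)·1 − 2·(-25))| = 6187, so the area is 3093.5.
The number of boundary lattice points is Σ gcd(|Δx|,|Δy|) = gcd(44,9) + gcd(11,20) + gcd(43,5) + gcd(36,18) + gcd(2,32) + gcd(32,46) + gcd(12,26) = 1+1+1+18+2+2+2 = 27.
Pick's theorem gives I = A − B/2 + 1 = 3093.5 − 27/2 + 1 = 3081.

3081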